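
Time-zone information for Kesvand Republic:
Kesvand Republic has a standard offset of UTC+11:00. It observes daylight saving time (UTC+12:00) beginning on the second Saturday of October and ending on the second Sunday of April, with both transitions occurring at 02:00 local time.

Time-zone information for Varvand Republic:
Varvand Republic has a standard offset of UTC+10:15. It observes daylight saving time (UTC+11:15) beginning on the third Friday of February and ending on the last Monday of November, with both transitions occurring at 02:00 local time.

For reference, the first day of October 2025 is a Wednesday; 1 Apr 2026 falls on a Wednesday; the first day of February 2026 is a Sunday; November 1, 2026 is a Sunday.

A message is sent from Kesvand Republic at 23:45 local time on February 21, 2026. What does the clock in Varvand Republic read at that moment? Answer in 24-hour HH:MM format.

1 October 2025 is a Wednesday, so the first Saturday is October 4 and the second is October 11.
1 April 2026 is a Wednesday, so the first Sunday is April 5 and the second is April 12.
February 21, 2026 falls between 11 October 2025 and 12 April 2026, so daylight saving is in effect and Kesvand Republic is at UTC+12:00.
23:45 Kesvand Republic − 12h = 11:45 UTC.
1 February 2026 is a Sunday, so the first Friday is February 6 and the third is February 20.
1 November 2026 is a Sunday, so Mondays fall on 2, 9, 16, 23, 30; the last is November 30.
At the standard offset (UTC+10:15), 11:45 UTC + 10h15m = 22:00 Varvand Republic standard time.
The standard-time date in Varvand Republic, February 21, 2026, falls between 20 February and 30 November, so daylight saving is in effect and Varvand Republic is at UTC+11:15.
11:45 UTC + 11h15m = 23:00 Varvand Republic.

23:00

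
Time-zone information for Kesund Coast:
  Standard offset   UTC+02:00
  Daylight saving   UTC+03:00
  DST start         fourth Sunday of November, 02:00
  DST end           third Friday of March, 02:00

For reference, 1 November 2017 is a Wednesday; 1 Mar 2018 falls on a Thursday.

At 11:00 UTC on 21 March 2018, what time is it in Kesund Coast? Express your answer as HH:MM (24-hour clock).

13:00

1 November 2017 is a Wednesday, so the first Sunday is November 5 and the fourth is November 26.
1 March 2018 is a Thursday, so the first Friday is March 2 and the third is March 16.
At the standard offset (UTC+02:00), 11:00 UTC + 2h = 13:00 Kesund Coast standard time.
Daylight saving runs 26 November 2017 – 16 March 2018; the standard-time date in Kesund Coast, 21 March 2018, is outside that window, so Kesund Coast is on standard time at UTC+02:00.
11:00 UTC + 2h = 13:00 local.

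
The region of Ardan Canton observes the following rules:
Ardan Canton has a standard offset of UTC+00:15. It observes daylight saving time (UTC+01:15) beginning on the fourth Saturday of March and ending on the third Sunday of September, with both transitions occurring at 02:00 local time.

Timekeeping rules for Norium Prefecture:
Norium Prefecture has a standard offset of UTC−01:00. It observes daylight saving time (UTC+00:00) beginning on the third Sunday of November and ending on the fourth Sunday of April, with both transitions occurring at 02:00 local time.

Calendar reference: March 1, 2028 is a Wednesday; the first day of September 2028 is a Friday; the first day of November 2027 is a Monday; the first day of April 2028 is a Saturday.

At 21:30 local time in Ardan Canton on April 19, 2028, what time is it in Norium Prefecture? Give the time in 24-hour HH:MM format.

1 March 2028 is a Wednesday, so the first Saturday is March 4 and the fourth is March 25.
1 September 2028 is a Friday, so the first Sunday is September 3 and the third is September 17.
April 19, 2028 lies within the daylight-saving period (25 March – 17 September), so Ardan Canton is on daylight time, UTC+01:15.
21:30 Ardan Canton − 1h15m = 20:15 UTC.
1 November 2027 is a Monday, so the first Sunday is November 7 and the third is November 21.
1 April 2028 is a Saturday, so the first Sunday is April 2 and the fourth is April 23.
At the standard offset (UTC−01:00), 20:15 UTC − 1h = 19:15 Norium Prefecture standard time.
Daylight saving runs 21 November 2027 – 23 April 2028; the standard-time date in Norium Prefecture, April 19, 2028, is inside that window, so Norium Prefecture is at UTC+00:00.
20:15 UTC + 0h = 20:15 Norium Prefecture.

20:15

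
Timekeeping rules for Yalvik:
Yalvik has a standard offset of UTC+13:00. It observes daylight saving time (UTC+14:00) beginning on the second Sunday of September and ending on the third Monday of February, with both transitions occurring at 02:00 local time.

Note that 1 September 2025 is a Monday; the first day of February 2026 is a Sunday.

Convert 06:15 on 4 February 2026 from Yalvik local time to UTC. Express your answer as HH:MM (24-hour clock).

16:15

1 September 2025 is a Monday, so the first Sunday is September 7 and the second is September 14.
1 February 2026 is a Sunday, so the first Monday is February 2 and the third is February 16.
4 February 2026 lies within the daylight-saving period (14 September 2025 – 16 February 2026), so Yalvik is on daylight time, UTC+14:00.
06:15 local − 14h = 16:15 UTC (rolling into the previous day, 3 February 2026).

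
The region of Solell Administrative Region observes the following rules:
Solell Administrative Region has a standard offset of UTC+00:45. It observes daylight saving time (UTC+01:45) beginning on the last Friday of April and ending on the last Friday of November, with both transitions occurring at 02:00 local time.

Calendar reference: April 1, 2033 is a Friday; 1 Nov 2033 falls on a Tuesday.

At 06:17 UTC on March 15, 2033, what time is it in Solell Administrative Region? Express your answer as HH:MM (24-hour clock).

1 April 2033 is a Friday, so Fridays fall on 1, 8, 15, 22, 29; the last is April 29.
1 November 2033 is a Tuesday, so Fridays fall on 4, 11, 18, 25; the last is November 25.
At the standard offset (UTC+00:45), 06:17 UTC + 0h45m = 07:02 Solell Administrative Region standard time.
The standard-time date in Solell Administrative Region, March 15, 2033, does not fall between 29 April and 25 November, so daylight saving is not in effect and Solell Administrative Region is at UTC+00:45.
06:17 UTC + 0h45m = 07:02 local.

07:02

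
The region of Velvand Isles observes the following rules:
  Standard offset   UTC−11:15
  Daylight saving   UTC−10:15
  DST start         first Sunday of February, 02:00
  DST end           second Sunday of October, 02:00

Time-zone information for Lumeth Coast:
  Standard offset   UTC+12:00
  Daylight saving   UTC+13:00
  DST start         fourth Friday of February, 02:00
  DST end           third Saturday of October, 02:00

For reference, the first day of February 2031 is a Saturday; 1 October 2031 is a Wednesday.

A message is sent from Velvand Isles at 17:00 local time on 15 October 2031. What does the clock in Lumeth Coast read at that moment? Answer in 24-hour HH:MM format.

1 February 2031 is a Saturday, so the first Sunday is February 2.
1 October 2031 is a Wednesday, so the first Sunday is October 5 and the second is October 12.
Daylight saving runs 2 February – 12 October; 15 October 2031 is outside that window, so Velvand Isles is on standard time at UTC−11:15.
17:00 Velvand Isles + 11h15m = 04:15 UTC (rolling into the next day, 16 October 2031).
1 February 2031 is a Saturday, so the first Friday is February 7 and the fourth is February 28.
1 October 2031 is a Wednesday, so the first Saturday is October 4 and the third is October 18.
At the standard offset (UTC+12:00), 04:15 UTC + 12h = 16:15 Lumeth Coast standard time.
The standard-time date in Lumeth Coast, 16 October 2031, falls between 28 February and 18 October, so daylight saving is in effect and Lumeth Coast is at UTC+13:00.
04:15 UTC + 13h = 17:15 Lumeth Coast.

17:15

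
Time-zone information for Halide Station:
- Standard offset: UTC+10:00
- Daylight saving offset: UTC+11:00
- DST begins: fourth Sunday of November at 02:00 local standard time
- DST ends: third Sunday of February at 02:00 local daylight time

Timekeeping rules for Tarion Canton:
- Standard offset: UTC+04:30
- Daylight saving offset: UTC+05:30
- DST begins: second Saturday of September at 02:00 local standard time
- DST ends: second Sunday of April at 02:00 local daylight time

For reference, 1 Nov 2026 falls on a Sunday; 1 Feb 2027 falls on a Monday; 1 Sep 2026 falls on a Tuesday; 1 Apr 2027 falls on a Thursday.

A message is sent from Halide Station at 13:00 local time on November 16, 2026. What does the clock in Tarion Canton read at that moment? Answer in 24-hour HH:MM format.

08:30

1 November 2026 is a Sunday, so the first Sunday is November 1 and the fourth is November 22.
1 February 2027 is a Monday, so the first Sunday is February 7 and the third is February 21.
Daylight saving runs 22 November 2026 – 21 February 2027; November 16, 2026 is outside that window, so Halide Station is on standard time at UTC+10:00.
13:00 Halide Station − 10h = 03:00 UTC.
1 September 2026 is a Tuesday, so the first Saturday is September 5 and the second is September 12.
1 April 2027 is a Thursday, so the first Sunday is April 4 and the second is April 11.
At the standard offset (UTC+04:30), 03:00 UTC + 4h30m = 07:30 Tarion Canton standard time.
The standard-time date in Tarion Canton, November 16, 2026, falls between 12 September 2026 and 11 April 2027, so daylight saving is in effect and Tarion Canton is at UTC+05:30.
03:00 UTC + 5h30m = 08:30 Tarion Canton.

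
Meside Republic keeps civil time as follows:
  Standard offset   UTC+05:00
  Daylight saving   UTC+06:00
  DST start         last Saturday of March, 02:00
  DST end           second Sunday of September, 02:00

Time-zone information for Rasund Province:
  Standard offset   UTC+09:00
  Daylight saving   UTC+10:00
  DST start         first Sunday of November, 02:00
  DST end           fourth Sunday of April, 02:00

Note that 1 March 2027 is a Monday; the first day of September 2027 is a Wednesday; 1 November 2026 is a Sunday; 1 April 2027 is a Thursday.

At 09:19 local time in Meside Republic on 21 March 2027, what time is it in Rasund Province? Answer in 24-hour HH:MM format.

1 March 2027 is a Monday, so Saturdays fall on 6, 13, 20, 27; the last is March 27.
1 September 2027 is a Wednesday, so the first Sunday is September 5 and the second is September 12.
Daylight saving runs 27 March – 12 September; 21 March 2027 is outside that window, so Meside Republic is on standard time at UTC+05:00.
09:19 Meside Republic − 5h = 04:19 UTC.
1 November 2026 is a Sunday, so the first Sunday is November 1.
1 April 2027 is a Thursday, so the first Sunday is April 4 and the fourth is April 25.
At the standard offset (UTC+09:00), 04:19 UTC + 9h = 13:19 Rasund Province standard time.
The standard-time date in Rasund Province, 21 March 2027, falls between 1 November 2026 and 25 April 2027, so daylight saving is in effect and Rasund Province is at UTC+10:00.
04:19 UTC + 10h = 14:19 Rasund Province.

14:19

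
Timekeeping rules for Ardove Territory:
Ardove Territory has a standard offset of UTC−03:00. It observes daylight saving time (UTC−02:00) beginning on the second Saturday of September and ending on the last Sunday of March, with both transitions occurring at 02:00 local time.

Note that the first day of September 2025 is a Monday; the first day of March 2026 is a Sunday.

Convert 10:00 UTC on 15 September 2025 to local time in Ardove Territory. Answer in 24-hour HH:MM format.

1 September 2025 is a Monday, so the first Saturday is September 6 and the second is September 13.
1 March 2026 is a Sunday, so Sundays fall on 1, 8, 15, 22, 29; the last is March 29.
At the standard offset (UTC−03:00), 10:00 UTC − 3h = 07:00 Ardove Territory standard time.
Daylight saving runs 13 September 2025 – 29 March 2026; the standard-time date in Ardove Territory, 15 September 2025, is inside that window, so Ardove Territory is at UTC−02:00.
10:00 UTC − 2h = 08:00 local.

08:00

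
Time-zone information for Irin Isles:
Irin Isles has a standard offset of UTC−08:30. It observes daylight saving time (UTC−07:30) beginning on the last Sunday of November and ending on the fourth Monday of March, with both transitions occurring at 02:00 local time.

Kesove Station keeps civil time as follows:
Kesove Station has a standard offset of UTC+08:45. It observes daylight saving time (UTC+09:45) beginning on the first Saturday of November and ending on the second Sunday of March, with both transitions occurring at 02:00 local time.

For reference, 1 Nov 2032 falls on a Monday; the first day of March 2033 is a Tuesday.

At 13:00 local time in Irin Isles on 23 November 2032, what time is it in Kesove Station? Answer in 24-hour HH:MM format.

07:15

1 November 2032 is a Monday, so Sundays fall on 7, 14, 21, 28; the last is November 28.
1 March 2033 is a Tuesday, so the first Monday is March 7 and the fourth is March 28.
Daylight saving runs 28 November 2032 – 28 March 2033; 23 November 2032 is outside that window, so Irin Isles is on standard time at UTC−08:30.
13:00 Irin Isles + 8h30m = 21:30 UTC.
1 November 2032 is a Monday, so the first Saturday is November 6.
1 March 2033 is a Tuesday, so the first Sunday is March 6 and the second is March 13.
At the standard offset (UTC+08:45), 21:30 UTC + 8h45m = 06:15 Kesove Station standard time (rolling into the next day, 24 November 2032).
The standard-time date in Kesove Station, 24 November 2032, falls between 6 November 2032 and 13 March 2033, so daylight saving is in effect and Kesove Station is at UTC+09:45.
21:30 UTC + 9h45m = 07:15 Kesove Station (rolling into the next day, 24 November 2032).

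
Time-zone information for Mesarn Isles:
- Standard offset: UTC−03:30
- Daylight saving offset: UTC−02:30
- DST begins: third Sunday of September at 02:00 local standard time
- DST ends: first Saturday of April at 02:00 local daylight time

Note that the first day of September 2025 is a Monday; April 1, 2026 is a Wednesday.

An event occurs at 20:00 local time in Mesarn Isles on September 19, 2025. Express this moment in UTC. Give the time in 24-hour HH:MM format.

23:30

1 September 2025 is a Monday, so the first Sunday is September 7 and the third is September 21.
1 April 2026 is a Wednesday, so the first Saturday is April 4.
September 19, 2025 is outside the daylight-saving period (21 September 2025 – 4 April 2026), so Mesarn Isles is on standard time, UTC−03:30.
20:00 local + 3h30m = 23:30 UTC.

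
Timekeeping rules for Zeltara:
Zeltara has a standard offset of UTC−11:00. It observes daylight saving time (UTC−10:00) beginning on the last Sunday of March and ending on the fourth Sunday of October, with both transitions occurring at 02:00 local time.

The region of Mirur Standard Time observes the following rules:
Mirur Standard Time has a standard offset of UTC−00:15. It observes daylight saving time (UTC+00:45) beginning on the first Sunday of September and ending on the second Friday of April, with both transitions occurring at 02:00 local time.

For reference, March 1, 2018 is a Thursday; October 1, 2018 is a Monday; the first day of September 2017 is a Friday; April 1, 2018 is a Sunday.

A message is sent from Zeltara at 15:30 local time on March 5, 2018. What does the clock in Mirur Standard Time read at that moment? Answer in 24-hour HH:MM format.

03:15

1 March 2018 is a Thursday, so Sundays fall on 4, 11, 18, 25; the last is March 25.
1 October 2018 is a Monday, so the first Sunday is October 7 and the fourth is October 28.
March 5, 2018 is outside the daylight-saving period (25 March – 28 October), so Zeltara is on standard time, UTC−11:00.
15:30 Zeltara + 11h = 02:30 UTC (rolling into the next day, 6 March 2018).
1 September 2017 is a Friday, so the first Sunday is September 3.
1 April 2018 is a Sunday, so the first Friday is April 6 and the second is April 13.
At the standard offset (UTC−00:15), 02:30 UTC − 0h15m = 02:15 Mirur Standard Time standard time.
Daylight saving runs 3 September 2017 – 13 April 2018; the standard-time date in Mirur Standard Time, March 6, 2018, is inside that window, so Mirur Standard Time is at UTC+00:45.
02:30 UTC + 0h45m = 03:15 Mirur Standard Time.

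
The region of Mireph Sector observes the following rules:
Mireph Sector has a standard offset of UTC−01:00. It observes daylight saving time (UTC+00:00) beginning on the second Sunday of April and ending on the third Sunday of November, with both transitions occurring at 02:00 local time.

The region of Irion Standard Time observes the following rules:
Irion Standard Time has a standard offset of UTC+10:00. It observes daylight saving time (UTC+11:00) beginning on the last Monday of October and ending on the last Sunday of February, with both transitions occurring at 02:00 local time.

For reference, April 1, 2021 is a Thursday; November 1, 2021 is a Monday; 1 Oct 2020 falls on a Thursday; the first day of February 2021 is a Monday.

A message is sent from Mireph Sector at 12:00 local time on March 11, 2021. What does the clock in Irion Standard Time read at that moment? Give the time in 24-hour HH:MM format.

23:00

1 April 2021 is a Thursday, so the first Sunday is April 4 and the second is April 11.
1 November 2021 is a Monday, so the first Sunday is November 7 and the third is November 21.
Daylight saving runs 11 April – 21 November; March 11, 2021 is outside that window, so Mireph Sector is on standard time at UTC−01:00.
12:00 Mireph Sector + 1h = 13:00 UTC.
1 October 2020 is a Thursday, so Mondays fall on 5, 12, 19, 26; the last is October 26.
1 February 2021 is a Monday, so Sundays fall on 7, 14, 21, 28; the last is February 28.
At the standard offset (UTC+10:00), 13:00 UTC + 10h = 23:00 Irion Standard Time standard time.
Daylight saving runs 26 October 2020 – 28 February 2021; the standard-time date in Irion Standard Time, March 11, 2021, is outside that window, so Irion Standard Time is on standard time at UTC+10:00.
13:00 UTC + 10h = 23:00 Irion Standard Time.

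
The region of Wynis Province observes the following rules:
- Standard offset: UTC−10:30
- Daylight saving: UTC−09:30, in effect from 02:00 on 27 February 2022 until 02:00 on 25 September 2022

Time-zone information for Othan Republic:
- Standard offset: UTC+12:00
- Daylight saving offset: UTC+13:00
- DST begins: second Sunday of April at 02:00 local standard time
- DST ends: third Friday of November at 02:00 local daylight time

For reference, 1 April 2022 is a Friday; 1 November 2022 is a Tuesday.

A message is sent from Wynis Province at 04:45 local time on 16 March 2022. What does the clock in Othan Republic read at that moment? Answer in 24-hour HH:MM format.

16 March 2022 lies within the daylight-saving period (27 February – 25 September), so Wynis Province is on daylight time, UTC−09:30.
04:45 Wynis Province + 9h30m = 14:15 UTC.
1 April 2022 is a Friday, so the first Sunday is April 3 and the second is April 10.
1 November 2022 is a Tuesday, so the first Friday is November 4 and the third is November 18.
At the standard offset (UTC+12:00), 14:15 UTC + 12h = 02:15 Othan Republic standard time (rolling into the next day, 17 March 2022).
The standard-time date in Othan Republic, 17 March 2022, is outside the daylight-saving period (10 April – 18 November), so Othan Republic is on standard time, UTC+12:00.
14:15 UTC + 12h = 02:15 Othan Republic (rolling into the next day, 17 March 2022).

02:15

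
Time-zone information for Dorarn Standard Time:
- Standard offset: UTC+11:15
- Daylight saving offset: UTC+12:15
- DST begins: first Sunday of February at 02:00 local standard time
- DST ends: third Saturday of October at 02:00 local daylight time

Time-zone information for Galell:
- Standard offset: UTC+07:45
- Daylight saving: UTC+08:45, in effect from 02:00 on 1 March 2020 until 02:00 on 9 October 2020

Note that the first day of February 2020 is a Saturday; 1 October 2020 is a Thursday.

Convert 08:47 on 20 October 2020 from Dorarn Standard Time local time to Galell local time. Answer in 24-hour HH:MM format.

1 February 2020 is a Saturday, so the first Sunday is February 2.
1 October 2020 is a Thursday, so the first Saturday is October 3 and the third is October 17.
20 October 2020 does not fall between 2 February and 17 October, so daylight saving is not in effect and Dorarn Standard Time is at UTC+11:15.
08:47 Dorarn Standard Time − 11h15m = 21:32 UTC (rolling into the previous day, 19 October 2020).
At the standard offset (UTC+07:45), 21:32 UTC + 7h45m = 05:17 Galell standard time (rolling into the next day, 20 October 2020).
The standard-time date in Galell, 20 October 2020, is outside the daylight-saving period (1 March – 9 October), so Galell is on standard time, UTC+07:45.
21:32 UTC + 7h45m = 05:17 Galell (rolling into the next day, 20 October 2020).

05:17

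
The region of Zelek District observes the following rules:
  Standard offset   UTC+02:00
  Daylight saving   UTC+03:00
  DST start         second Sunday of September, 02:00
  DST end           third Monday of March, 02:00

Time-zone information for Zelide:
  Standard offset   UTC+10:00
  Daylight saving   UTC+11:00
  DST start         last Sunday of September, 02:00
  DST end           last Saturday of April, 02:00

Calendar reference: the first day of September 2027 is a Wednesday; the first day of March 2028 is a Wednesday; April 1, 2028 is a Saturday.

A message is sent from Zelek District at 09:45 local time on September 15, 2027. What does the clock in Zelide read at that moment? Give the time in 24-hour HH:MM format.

1 September 2027 is a Wednesday, so the first Sunday is September 5 and the second is September 12.
1 March 2028 is a Wednesday, so the first Monday is March 6 and the third is March 20.
Daylight saving runs 12 September 2027 – 20 March 2028; September 15, 2027 is inside that window, so Zelek District is at UTC+03:00.
09:45 Zelek District − 3h = 06:45 UTC.
1 September 2027 is a Wednesday, so Sundays fall on 5, 12, 19, 26; the last is September 26.
1 April 2028 is a Saturday, so Saturdays fall on 1, 8, 15, 22, 29; the last is April 29.
At the standard offset (UTC+10:00), 06:45 UTC + 10h = 16:45 Zelide standard time.
The standard-time date in Zelide, September 15, 2027, does not fall between 26 September 2027 and 29 April 2028, so daylight saving is not in effect and Zelide is at UTC+10:00.
06:45 UTC + 10h = 16:45 Zelide.

16:45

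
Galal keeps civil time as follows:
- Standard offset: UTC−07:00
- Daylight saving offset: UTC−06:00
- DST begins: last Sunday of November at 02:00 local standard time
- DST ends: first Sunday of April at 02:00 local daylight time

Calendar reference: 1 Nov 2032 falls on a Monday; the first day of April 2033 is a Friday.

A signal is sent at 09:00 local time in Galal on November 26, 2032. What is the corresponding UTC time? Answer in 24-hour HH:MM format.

1 November 2032 is a Monday, so Sundays fall on 7, 14, 21, 28; the last is November 28.
1 April 2033 is a Friday, so the first Sunday is April 3.
Daylight saving runs 28 November 2032 – 3 April 2033; November 26, 2032 is outside that window, so Galal is on standard time at UTC−07:00.
09:00 local + 7h = 16:00 UTC.

16:00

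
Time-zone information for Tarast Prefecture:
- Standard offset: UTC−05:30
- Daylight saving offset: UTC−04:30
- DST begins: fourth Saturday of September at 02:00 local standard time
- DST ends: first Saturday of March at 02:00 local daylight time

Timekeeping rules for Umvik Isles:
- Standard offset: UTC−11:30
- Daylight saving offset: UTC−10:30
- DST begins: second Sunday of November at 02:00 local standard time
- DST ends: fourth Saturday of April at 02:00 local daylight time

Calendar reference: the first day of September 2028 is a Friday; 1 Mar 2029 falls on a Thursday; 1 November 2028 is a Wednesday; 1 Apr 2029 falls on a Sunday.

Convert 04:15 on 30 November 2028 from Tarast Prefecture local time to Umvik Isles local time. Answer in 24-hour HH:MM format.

22:15

1 September 2028 is a Friday, so the first Saturday is September 2 and the fourth is September 23.
1 March 2029 is a Thursday, so the first Saturday is March 3.
Daylight saving runs 23 September 2028 – 3 March 2029; 30 November 2028 is inside that window, so Tarast Prefecture is at UTC−04:30.
04:15 Tarast Prefecture + 4h30m = 08:45 UTC.
1 November 2028 is a Wednesday, so the first Sunday is November 5 and the second is November 12.
1 April 2029 is a Sunday, so the first Saturday is April 7 and the fourth is April 28.
At the standard offset (UTC−11:30), 08:45 UTC − 11h30m = 21:15 Umvik Isles standard time (rolling into the previous day, 29 November 2028).
The standard-time date in Umvik Isles, 29 November 2028, falls between 12 November 2028 and 28 April 2029, so daylight saving is in effect and Umvik Isles is at UTC−10:30.
08:45 UTC − 10h30m = 22:15 Umvik Isles (rolling into the previous day, 29 November 2028).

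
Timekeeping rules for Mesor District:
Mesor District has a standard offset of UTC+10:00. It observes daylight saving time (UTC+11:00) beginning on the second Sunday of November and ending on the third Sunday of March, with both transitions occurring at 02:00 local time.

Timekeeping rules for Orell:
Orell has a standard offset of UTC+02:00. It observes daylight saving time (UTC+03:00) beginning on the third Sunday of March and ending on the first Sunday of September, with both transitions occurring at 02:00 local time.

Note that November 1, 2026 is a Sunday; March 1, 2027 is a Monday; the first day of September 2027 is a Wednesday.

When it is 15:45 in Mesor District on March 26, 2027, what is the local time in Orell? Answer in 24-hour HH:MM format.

1 November 2026 is a Sunday, so the first Sunday is November 1 and the second is November 8.
1 March 2027 is a Monday, so the first Sunday is March 7 and the third is March 21.
March 26, 2027 does not fall between 8 November 2026 and 21 March 2027, so daylight saving is not in effect and Mesor District is at UTC+10:00.
15:45 Mesor District − 10h = 05:45 UTC.
1 March 2027 is a Monday, so the first Sunday is March 7 and the third is March 21.
1 September 2027 is a Wednesday, so the first Sunday is September 5.
At the standard offset (UTC+02:00), 05:45 UTC + 2h = 07:45 Orell standard time.
The standard-time date in Orell, March 26, 2027, lies within the daylight-saving period (21 March – 5 September), so Orell is on daylight time, UTC+03:00.
05:45 UTC + 3h = 08:45 Orell.

08:45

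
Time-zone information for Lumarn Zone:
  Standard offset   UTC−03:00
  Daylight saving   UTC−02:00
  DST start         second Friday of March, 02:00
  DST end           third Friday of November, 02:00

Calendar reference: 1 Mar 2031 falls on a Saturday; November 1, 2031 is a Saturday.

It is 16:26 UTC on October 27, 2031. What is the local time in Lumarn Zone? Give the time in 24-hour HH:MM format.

1 March 2031 is a Saturday, so the first Friday is March 7 and the second is March 14.
1 November 2031 is a Saturday, so the first Friday is November 7 and the third is November 21.
At the standard offset (UTC−03:00), 16:26 UTC − 3h = 13:26 Lumarn Zone standard time.
The standard-time date in Lumarn Zone, October 27, 2031, lies within the daylight-saving period (14 March – 21 November), so Lumarn Zone is on daylight time, UTC−02:00.
16:26 UTC − 2h = 14:26 local.

14:26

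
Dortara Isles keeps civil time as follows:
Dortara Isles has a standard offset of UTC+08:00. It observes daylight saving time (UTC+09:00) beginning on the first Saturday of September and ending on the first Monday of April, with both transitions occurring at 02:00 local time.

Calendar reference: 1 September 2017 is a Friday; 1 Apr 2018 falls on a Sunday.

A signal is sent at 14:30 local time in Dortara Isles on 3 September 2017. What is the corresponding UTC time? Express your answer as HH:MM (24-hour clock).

1 September 2017 is a Friday, so the first Saturday is September 2.
1 April 2018 is a Sunday, so the first Monday is April 2.
3 September 2017 lies within the daylight-saving period (2 September 2017 – 2 April 2018), so Dortara Isles is on daylight time, UTC+09:00.
14:30 local − 9h = 05:30 UTC.

05:30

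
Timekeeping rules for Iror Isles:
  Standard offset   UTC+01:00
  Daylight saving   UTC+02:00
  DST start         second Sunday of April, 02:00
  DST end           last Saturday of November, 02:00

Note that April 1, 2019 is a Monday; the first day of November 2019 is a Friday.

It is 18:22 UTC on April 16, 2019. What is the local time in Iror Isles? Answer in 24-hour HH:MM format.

1 April 2019 is a Monday, so the first Sunday is April 7 and the second is April 14.
1 November 2019 is a Friday, so Saturdays fall on 2, 9, 16, 23, 30; the last is November 30.
At the standard offset (UTC+01:00), 18:22 UTC + 1h = 19:22 Iror Isles standard time.
The standard-time date in Iror Isles, April 16, 2019, lies within the daylight-saving period (14 April – 30 November), so Iror Isles is on daylight time, UTC+02:00.
18:22 UTC + 2h = 20:22 local.

20:22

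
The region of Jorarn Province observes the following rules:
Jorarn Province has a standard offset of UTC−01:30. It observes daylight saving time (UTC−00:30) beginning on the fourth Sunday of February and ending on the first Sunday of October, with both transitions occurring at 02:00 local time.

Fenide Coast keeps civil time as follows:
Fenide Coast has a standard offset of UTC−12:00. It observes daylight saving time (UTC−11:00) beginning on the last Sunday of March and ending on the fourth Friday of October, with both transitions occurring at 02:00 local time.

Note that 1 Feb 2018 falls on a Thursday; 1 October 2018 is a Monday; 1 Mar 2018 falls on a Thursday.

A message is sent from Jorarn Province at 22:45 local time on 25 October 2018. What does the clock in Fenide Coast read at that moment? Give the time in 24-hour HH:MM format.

1 February 2018 is a Thursday, so the first Sunday is February 4 and the fourth is February 25.
1 October 2018 is a Monday, so the first Sunday is October 7.
25 October 2018 is outside the daylight-saving period (25 February – 7 October), so Jorarn Province is on standard time, UTC−01:30.
22:45 Jorarn Province + 1h30m = 00:15 UTC (rolling into the next day, 26 October 2018).
1 March 2018 is a Thursday, so Sundays fall on 4, 11, 18, 25; the last is March 25.
1 October 2018 is a Monday, so the first Friday is October 5 and the fourth is October 26.
At the standard offset (UTC−12:00), 00:15 UTC − 12h = 12:15 Fenide Coast standard time (rolling into the previous day, 25 October 2018).
Daylight saving runs 25 March – 26 October; the standard-time date in Fenide Coast, 25 October 2018, is inside that window, so Fenide Coast is at UTC−11:00.
00:15 UTC − 11h = 13:15 Fenide Coast (rolling into the previous day, 25 October 2018).

13:15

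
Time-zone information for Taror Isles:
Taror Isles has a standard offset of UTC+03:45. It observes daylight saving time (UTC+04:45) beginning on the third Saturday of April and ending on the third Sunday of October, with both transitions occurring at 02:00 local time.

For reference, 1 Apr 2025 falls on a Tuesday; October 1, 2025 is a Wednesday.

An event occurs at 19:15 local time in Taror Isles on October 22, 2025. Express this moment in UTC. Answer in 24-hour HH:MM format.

15:30

1 April 2025 is a Tuesday, so the first Saturday is April 5 and the third is April 19.
1 October 2025 is a Wednesday, so the first Sunday is October 5 and the third is October 19.
October 22, 2025 does not fall between 19 April and 19 October, so daylight saving is not in effect and Taror Isles is at UTC+03:45.
19:15 local − 3h45m = 15:30 UTC.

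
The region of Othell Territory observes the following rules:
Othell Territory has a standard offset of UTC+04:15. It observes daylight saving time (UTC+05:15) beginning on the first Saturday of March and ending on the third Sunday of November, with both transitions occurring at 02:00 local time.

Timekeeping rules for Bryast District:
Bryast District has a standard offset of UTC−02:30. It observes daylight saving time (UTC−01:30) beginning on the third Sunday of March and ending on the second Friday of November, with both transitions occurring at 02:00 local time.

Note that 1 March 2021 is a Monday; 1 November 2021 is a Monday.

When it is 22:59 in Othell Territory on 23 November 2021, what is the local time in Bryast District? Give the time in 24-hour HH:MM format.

16:14

1 March 2021 is a Monday, so the first Saturday is March 6.
1 November 2021 is a Monday, so the first Sunday is November 7 and the third is November 21.
23 November 2021 does not fall between 6 March and 21 November, so daylight saving is not in effect and Othell Territory is at UTC+04:15.
22:59 Othell Territory − 4h15m = 18:44 UTC.
1 March 2021 is a Monday, so the first Sunday is March 7 and the third is March 21.
1 November 2021 is a Monday, so the first Friday is November 5 and the second is November 12.
At the standard offset (UTC−02:30), 18:44 UTC − 2h30m = 16:14 Bryast District standard time.
Daylight saving runs 21 March – 12 November; the standard-time date in Bryast District, 23 November 2021, is outside that window, so Bryast District is on standard time at UTC−02:30.
18:44 UTC − 2h30m = 16:14 Bryast District.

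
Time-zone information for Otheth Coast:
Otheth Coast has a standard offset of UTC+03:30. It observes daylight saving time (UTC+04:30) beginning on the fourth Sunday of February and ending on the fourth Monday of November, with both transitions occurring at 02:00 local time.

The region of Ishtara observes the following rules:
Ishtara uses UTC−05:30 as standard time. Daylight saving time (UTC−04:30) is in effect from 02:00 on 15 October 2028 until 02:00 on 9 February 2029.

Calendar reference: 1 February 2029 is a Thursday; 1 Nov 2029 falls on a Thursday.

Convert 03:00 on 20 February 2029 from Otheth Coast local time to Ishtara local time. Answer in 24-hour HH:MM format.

18:00

1 February 2029 is a Thursday, so the first Sunday is February 4 and the fourth is February 25.
1 November 2029 is a Thursday, so the first Monday is November 5 and the fourth is November 26.
20 February 2029 does not fall between 25 February and 26 November, so daylight saving is not in effect and Otheth Coast is at UTC+03:30.
03:00 Otheth Coast − 3h30m = 23:30 UTC (rolling into the previous day, 19 February 2029).
At the standard offset (UTC−05:30), 23:30 UTC − 5h30m = 18:00 Ishtara standard time.
Daylight saving runs 15 October 2028 – 9 February 2029; the standard-time date in Ishtara, 19 February 2029, is outside that window, so Ishtara is on standard time at UTC−05:30.
23:30 UTC − 5h30m = 18:00 Ishtara.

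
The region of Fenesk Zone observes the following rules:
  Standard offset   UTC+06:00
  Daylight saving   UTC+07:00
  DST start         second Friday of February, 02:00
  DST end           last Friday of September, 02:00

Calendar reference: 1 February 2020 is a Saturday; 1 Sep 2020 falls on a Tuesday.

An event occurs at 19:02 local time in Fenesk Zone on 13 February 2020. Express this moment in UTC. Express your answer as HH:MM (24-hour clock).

1 February 2020 is a Saturday, so the first Friday is February 7 and the second is February 14.
1 September 2020 is a Tuesday, so Fridays fall on 4, 11, 18, 25; the last is September 25.
13 February 2020 does not fall between 14 February and 25 September, so daylight saving is not in effect and Fenesk Zone is at UTC+06:00.
19:02 local − 6h = 13:02 UTC.

13:02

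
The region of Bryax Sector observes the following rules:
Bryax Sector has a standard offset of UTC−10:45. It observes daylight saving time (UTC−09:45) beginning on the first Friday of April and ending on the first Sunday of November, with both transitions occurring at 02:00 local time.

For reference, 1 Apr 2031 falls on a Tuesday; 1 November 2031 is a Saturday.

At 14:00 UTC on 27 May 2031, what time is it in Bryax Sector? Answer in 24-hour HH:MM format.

1 April 2031 is a Tuesday, so the first Friday is April 4.
1 November 2031 is a Saturday, so the first Sunday is November 2.
At the standard offset (UTC−10:45), 14:00 UTC − 10h45m = 03:15 Bryax Sector standard time.
Daylight saving runs 4 April – 2 November; the standard-time date in Bryax Sector, 27 May 2031, is inside that window, so Bryax Sector is at UTC−09:45.
14:00 UTC − 9h45m = 04:15 local.

04:15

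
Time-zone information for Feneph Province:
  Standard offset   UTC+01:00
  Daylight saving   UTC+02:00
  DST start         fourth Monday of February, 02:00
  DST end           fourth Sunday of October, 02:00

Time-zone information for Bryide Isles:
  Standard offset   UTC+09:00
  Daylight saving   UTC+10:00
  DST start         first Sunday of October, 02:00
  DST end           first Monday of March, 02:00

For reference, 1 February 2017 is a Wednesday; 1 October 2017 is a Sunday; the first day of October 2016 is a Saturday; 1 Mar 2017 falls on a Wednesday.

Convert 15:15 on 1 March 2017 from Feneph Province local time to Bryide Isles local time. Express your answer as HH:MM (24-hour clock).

1 February 2017 is a Wednesday, so the first Monday is February 6 and the fourth is February 27.
1 October 2017 is a Sunday, so the first Sunday is October 1 and the fourth is October 22.
1 March 2017 falls between 27 February and 22 October, so daylight saving is in effect and Feneph Province is at UTC+02:00.
15:15 Feneph Province − 2h = 13:15 UTC.
1 October 2016 is a Saturday, so the first Sunday is October 2.
1 March 2017 is a Wednesday, so the first Monday is March 6.
At the standard offset (UTC+09:00), 13:15 UTC + 9h = 22:15 Bryide Isles standard time.
The standard-time date in Bryide Isles, 1 March 2017, lies within the daylight-saving period (2 October 2016 – 6 March 2017), so Bryide Isles is on daylight time, UTC+10:00.
13:15 UTC + 10h = 23:15 Bryide Isles.

23:15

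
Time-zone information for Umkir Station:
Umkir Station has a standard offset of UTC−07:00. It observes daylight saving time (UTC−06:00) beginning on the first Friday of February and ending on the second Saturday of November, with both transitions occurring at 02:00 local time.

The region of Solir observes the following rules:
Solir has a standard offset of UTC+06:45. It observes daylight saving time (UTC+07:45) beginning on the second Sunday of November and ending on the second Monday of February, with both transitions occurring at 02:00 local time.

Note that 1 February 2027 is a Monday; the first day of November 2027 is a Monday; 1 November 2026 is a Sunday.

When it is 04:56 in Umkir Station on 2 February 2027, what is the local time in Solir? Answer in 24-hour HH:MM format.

19:41

1 February 2027 is a Monday, so the first Friday is February 5.
1 November 2027 is a Monday, so the first Saturday is November 6 and the second is November 13.
2 February 2027 is outside the daylight-saving period (5 February – 13 November), so Umkir Station is on standard time, UTC−07:00.
04:56 Umkir Station + 7h = 11:56 UTC.
1 November 2026 is a Sunday, so the first Sunday is November 1 and the second is November 8.
1 February 2027 is a Monday, so the first Monday is February 1 and the second is February 8.
At the standard offset (UTC+06:45), 11:56 UTC + 6h45m = 18:41 Solir standard time.
The standard-time date in Solir, 2 February 2027, lies within the daylight-saving period (8 November 2026 – 8 February 2027), so Solir is on daylight time, UTC+07:45.
11:56 UTC + 7h45m = 19:41 Solir.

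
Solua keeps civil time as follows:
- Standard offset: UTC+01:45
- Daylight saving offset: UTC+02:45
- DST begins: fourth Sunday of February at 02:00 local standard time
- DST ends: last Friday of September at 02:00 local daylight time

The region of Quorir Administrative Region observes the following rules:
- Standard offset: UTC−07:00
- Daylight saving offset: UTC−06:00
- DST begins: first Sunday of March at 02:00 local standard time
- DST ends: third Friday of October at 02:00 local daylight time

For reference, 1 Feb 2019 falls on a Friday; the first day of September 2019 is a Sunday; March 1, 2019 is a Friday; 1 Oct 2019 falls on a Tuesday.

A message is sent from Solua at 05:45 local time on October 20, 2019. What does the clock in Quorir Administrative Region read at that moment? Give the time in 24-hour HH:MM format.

1 February 2019 is a Friday, so the first Sunday is February 3 and the fourth is February 24.
1 September 2019 is a Sunday, so Fridays fall on 6, 13, 20, 27; the last is September 27.
Daylight saving runs 24 February – 27 September; October 20, 2019 is outside that window, so Solua is on standard time at UTC+01:45.
05:45 Solua − 1h45m = 04:00 UTC.
1 March 2019 is a Friday, so the first Sunday is March 3.
1 October 2019 is a Tuesday, so the first Friday is October 4 and the third is October 18.
At the standard offset (UTC−07:00), 04:00 UTC − 7h = 21:00 Quorir Administrative Region standard time (rolling into the previous day, 19 October 2019).
The standard-time date in Quorir Administrative Region, October 19, 2019, does not fall between 3 March and 18 October, so daylight saving is not in effect and Quorir Administrative Region is at UTC−07:00.
04:00 UTC − 7h = 21:00 Quorir Administrative Region (rolling into the previous day, 19 October 2019).

21:00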